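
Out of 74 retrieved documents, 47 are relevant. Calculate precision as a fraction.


Precision = relevant_retrieved / total_retrieved
= 47 / 74
= 47 / (47 + 27)
= 47/74

47/74


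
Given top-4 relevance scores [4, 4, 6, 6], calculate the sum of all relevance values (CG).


Cumulative Gain = sum of relevance scores
Position 1: rel=4, running sum=4
Position 2: rel=4, running sum=8
Position 3: rel=6, running sum=14
Position 4: rel=6, running sum=20
CG = 20

20


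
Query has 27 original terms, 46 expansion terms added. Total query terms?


Original terms: 27
Expansion terms: 46
Total = 27 + 46 = 73

73


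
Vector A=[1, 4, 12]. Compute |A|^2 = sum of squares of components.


|A|^2 = sum of squared components
A[0]^2 = 1^2 = 1
A[1]^2 = 4^2 = 16
A[2]^2 = 12^2 = 144
Sum = 1 + 16 + 144 = 161

161


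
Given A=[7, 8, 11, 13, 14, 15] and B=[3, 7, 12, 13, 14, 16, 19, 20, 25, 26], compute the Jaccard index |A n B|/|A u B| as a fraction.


A intersect B = [7, 13, 14]
|A intersect B| = 3
A union B = [3, 7, 8, 11, 12, 13, 14, 15, 16, 19, 20, 25, 26]
|A union B| = 13
Jaccard = 3/13 = 3/13

3/13


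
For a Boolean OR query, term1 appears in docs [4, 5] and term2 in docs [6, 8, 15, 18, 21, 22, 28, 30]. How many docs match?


Boolean OR: find union of posting lists
term1 docs: [4, 5]
term2 docs: [6, 8, 15, 18, 21, 22, 28, 30]
Union: [4, 5, 6, 8, 15, 18, 21, 22, 28, 30]
|union| = 10

10


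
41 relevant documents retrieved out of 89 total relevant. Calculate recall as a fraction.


Recall = retrieved_relevant / total_relevant
= 41 / 89
= 41 / (41 + 48)
= 41/89

41/89


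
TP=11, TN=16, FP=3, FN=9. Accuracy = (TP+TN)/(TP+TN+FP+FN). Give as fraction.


Accuracy = (TP + TN) / (TP + TN + FP + FN)
TP + TN = 11 + 16 = 27
Total = 11 + 16 + 3 + 9 = 39
Accuracy = 27 / 39 = 9/13

9/13


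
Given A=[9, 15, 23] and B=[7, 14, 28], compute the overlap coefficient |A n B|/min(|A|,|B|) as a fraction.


A intersect B = []
|A intersect B| = 0
min(|A|, |B|) = min(3, 3) = 3
Overlap = 0 / 3 = 0

0


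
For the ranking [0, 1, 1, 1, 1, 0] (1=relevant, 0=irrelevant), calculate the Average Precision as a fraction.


Computing P@k for each relevant position:
Position 1: not relevant
Position 2: relevant, P@2 = 1/2 = 1/2
Position 3: relevant, P@3 = 2/3 = 2/3
Position 4: relevant, P@4 = 3/4 = 3/4
Position 5: relevant, P@5 = 4/5 = 4/5
Position 6: not relevant
Sum of P@k = 1/2 + 2/3 + 3/4 + 4/5 = 163/60
AP = 163/60 / 4 = 163/240

163/240


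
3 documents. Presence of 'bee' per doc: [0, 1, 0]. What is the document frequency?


Checking each document for 'bee':
Doc 1: absent
Doc 2: present
Doc 3: absent
df = sum of presences = 0 + 1 + 0 = 1

1


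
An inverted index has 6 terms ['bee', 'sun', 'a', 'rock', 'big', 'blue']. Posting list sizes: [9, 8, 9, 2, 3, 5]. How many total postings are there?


Summing posting list sizes:
'bee': 9 postings
'sun': 8 postings
'a': 9 postings
'rock': 2 postings
'big': 3 postings
'blue': 5 postings
Total = 9 + 8 + 9 + 2 + 3 + 5 = 36

36


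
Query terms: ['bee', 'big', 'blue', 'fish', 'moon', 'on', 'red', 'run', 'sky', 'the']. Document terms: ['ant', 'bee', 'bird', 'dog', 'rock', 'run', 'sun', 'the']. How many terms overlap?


Query terms: ['bee', 'big', 'blue', 'fish', 'moon', 'on', 'red', 'run', 'sky', 'the']
Document terms: ['ant', 'bee', 'bird', 'dog', 'rock', 'run', 'sun', 'the']
Common terms: ['bee', 'run', 'the']
Overlap count = 3

3


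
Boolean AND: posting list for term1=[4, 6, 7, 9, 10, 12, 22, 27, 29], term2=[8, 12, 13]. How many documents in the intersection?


Boolean AND: find intersection of posting lists
term1 docs: [4, 6, 7, 9, 10, 12, 22, 27, 29]
term2 docs: [8, 12, 13]
Intersection: [12]
|intersection| = 1

1


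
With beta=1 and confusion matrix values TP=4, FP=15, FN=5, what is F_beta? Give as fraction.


P = TP/(TP+FP) = 4/19 = 4/19
R = TP/(TP+FN) = 4/9 = 4/9
beta^2 = 1^2 = 1
(1 + beta^2) = 2
Numerator = (1+beta^2)*P*R = 32/171
Denominator = beta^2*P + R = 4/19 + 4/9 = 112/171
F_beta = 2/7

2/7


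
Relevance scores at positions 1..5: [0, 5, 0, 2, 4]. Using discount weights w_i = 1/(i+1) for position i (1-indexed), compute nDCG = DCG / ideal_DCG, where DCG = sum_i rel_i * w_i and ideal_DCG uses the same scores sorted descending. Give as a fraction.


Position discount weights w_i = 1/(i+1) for i=1..5:
Weights = [1/2, 1/3, 1/4, 1/5, 1/6]
Actual relevance: [0, 5, 0, 2, 4]
DCG = 0/2 + 5/3 + 0/4 + 2/5 + 4/6 = 41/15
Ideal relevance (sorted desc): [5, 4, 2, 0, 0]
Ideal DCG = 5/2 + 4/3 + 2/4 + 0/5 + 0/6 = 13/3
nDCG = DCG / ideal_DCG = 41/15 / 13/3 = 41/65

41/65


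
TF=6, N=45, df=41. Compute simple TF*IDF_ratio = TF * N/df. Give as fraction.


TF * (N/df)
= 6 * (45/41)
= 6 * 45/41
= 270/41

270/41


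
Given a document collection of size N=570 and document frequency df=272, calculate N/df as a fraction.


IDF ratio = N / df
= 570 / 272
= 285/136

285/136


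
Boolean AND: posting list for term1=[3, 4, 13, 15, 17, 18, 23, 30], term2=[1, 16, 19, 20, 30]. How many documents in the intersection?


Boolean AND: find intersection of posting lists
term1 docs: [3, 4, 13, 15, 17, 18, 23, 30]
term2 docs: [1, 16, 19, 20, 30]
Intersection: [30]
|intersection| = 1

1


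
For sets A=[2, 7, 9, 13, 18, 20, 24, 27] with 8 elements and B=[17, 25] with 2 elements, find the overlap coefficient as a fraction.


A intersect B = []
|A intersect B| = 0
min(|A|, |B|) = min(8, 2) = 2
Overlap = 0 / 2 = 0

0


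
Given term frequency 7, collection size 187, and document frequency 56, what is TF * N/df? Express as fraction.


TF * (N/df)
= 7 * (187/56)
= 7 * 187/56
= 187/8

187/8


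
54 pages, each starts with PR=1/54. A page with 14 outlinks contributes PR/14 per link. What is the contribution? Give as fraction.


Initial PR = 1/54 = 1/54
Outlinks = 14
Contribution per link = PR / outlinks
= 1/54 / 14
= 1/756

1/756


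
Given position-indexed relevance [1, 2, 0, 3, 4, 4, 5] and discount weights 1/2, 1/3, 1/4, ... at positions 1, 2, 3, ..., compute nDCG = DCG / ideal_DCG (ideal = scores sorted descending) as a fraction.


Position discount weights w_i = 1/(i+1) for i=1..7:
Weights = [1/2, 1/3, 1/4, 1/5, 1/6, 1/7, 1/8]
Actual relevance: [1, 2, 0, 3, 4, 4, 5]
DCG = 1/2 + 2/3 + 0/4 + 3/5 + 4/6 + 4/7 + 5/8 = 3049/840
Ideal relevance (sorted desc): [5, 4, 4, 3, 2, 1, 0]
Ideal DCG = 5/2 + 4/3 + 4/4 + 3/5 + 2/6 + 1/7 + 0/8 = 1241/210
nDCG = DCG / ideal_DCG = 3049/840 / 1241/210 = 3049/4964

3049/4964


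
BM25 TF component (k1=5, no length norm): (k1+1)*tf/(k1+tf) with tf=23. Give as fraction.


BM25 TF component = (k1+1)*tf / (k1+tf)
k1 = 5, tf = 23
Numerator = (5+1)*23 = 138
Denominator = 5 + 23 = 28
= 138/28 = 69/14

69/14


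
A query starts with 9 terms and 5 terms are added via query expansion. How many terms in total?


Original terms: 9
Expansion terms: 5
Total = 9 + 5 = 14

14


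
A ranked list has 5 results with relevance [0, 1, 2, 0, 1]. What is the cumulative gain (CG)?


Cumulative Gain = sum of relevance scores
Position 1: rel=0, running sum=0
Position 2: rel=1, running sum=1
Position 3: rel=2, running sum=3
Position 4: rel=0, running sum=3
Position 5: rel=1, running sum=4
CG = 4

4


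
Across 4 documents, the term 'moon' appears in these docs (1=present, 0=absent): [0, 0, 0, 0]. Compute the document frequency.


Checking each document for 'moon':
Doc 1: absent
Doc 2: absent
Doc 3: absent
Doc 4: absent
df = sum of presences = 0 + 0 + 0 + 0 = 0

0


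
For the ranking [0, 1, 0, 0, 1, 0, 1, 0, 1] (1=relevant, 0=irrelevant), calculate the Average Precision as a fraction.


Computing P@k for each relevant position:
Position 1: not relevant
Position 2: relevant, P@2 = 1/2 = 1/2
Position 3: not relevant
Position 4: not relevant
Position 5: relevant, P@5 = 2/5 = 2/5
Position 6: not relevant
Position 7: relevant, P@7 = 3/7 = 3/7
Position 8: not relevant
Position 9: relevant, P@9 = 4/9 = 4/9
Sum of P@k = 1/2 + 2/5 + 3/7 + 4/9 = 1117/630
AP = 1117/630 / 4 = 1117/2520

1117/2520


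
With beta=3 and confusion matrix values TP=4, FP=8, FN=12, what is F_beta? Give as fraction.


P = TP/(TP+FP) = 4/12 = 1/3
R = TP/(TP+FN) = 4/16 = 1/4
beta^2 = 3^2 = 9
(1 + beta^2) = 10
Numerator = (1+beta^2)*P*R = 5/6
Denominator = beta^2*P + R = 3 + 1/4 = 13/4
F_beta = 10/39

10/39


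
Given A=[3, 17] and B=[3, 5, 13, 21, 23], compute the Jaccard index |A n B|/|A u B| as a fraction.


A intersect B = [3]
|A intersect B| = 1
A union B = [3, 5, 13, 17, 21, 23]
|A union B| = 6
Jaccard = 1/6 = 1/6

1/6


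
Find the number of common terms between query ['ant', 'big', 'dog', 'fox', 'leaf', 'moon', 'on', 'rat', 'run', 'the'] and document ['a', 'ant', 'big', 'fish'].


Query terms: ['ant', 'big', 'dog', 'fox', 'leaf', 'moon', 'on', 'rat', 'run', 'the']
Document terms: ['a', 'ant', 'big', 'fish']
Common terms: ['ant', 'big']
Overlap count = 2

2


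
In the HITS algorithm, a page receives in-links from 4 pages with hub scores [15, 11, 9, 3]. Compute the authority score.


Authority = sum of hub scores of in-linkers
In-link 1: hub score = 15
In-link 2: hub score = 11
In-link 3: hub score = 9
In-link 4: hub score = 3
Authority = 15 + 11 + 9 + 3 = 38

38


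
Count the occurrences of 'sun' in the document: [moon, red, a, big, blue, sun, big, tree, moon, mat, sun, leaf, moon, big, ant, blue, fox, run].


Document has 18 words
Scanning for 'sun':
Found at positions: [5, 10]
Count = 2

2


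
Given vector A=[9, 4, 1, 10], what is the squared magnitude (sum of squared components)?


|A|^2 = sum of squared components
A[0]^2 = 9^2 = 81
A[1]^2 = 4^2 = 16
A[2]^2 = 1^2 = 1
A[3]^2 = 10^2 = 100
Sum = 81 + 16 + 1 + 100 = 198

198


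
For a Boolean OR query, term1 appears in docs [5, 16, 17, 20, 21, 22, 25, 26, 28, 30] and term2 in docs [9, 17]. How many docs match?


Boolean OR: find union of posting lists
term1 docs: [5, 16, 17, 20, 21, 22, 25, 26, 28, 30]
term2 docs: [9, 17]
Union: [5, 9, 16, 17, 20, 21, 22, 25, 26, 28, 30]
|union| = 11

11


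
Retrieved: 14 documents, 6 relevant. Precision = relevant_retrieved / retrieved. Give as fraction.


Precision = relevant_retrieved / total_retrieved
= 6 / 14
= 6 / (6 + 8)
= 3/7

3/7


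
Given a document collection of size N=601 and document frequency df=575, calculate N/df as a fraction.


IDF ratio = N / df
= 601 / 575
= 601/575

601/575


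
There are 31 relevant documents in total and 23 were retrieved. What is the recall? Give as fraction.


Recall = retrieved_relevant / total_relevant
= 23 / 31
= 23 / (23 + 8)
= 23/31

23/31


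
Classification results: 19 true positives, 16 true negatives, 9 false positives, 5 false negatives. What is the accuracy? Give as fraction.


Accuracy = (TP + TN) / (TP + TN + FP + FN)
TP + TN = 19 + 16 = 35
Total = 19 + 16 + 9 + 5 = 49
Accuracy = 35 / 49 = 5/7

5/7


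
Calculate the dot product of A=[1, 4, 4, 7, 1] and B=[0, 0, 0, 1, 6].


Dot product = sum of element-wise products
A[0]*B[0] = 1*0 = 0
A[1]*B[1] = 4*0 = 0
A[2]*B[2] = 4*0 = 0
A[3]*B[3] = 7*1 = 7
A[4]*B[4] = 1*6 = 6
Sum = 0 + 0 + 0 + 7 + 6 = 13

13


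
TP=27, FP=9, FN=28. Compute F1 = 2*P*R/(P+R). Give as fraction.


F1 = 2 * P * R / (P + R)
P = TP/(TP+FP) = 27/36 = 3/4
R = TP/(TP+FN) = 27/55 = 27/55
2 * P * R = 2 * 3/4 * 27/55 = 81/110
P + R = 3/4 + 27/55 = 273/220
F1 = 81/110 / 273/220 = 54/91

54/91


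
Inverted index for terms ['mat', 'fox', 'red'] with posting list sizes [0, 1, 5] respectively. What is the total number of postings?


Summing posting list sizes:
'mat': 0 postings
'fox': 1 postings
'red': 5 postings
Total = 0 + 1 + 5 = 6

6


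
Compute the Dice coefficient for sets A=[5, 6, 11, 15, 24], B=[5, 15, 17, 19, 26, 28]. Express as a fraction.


A intersect B = [5, 15]
|A intersect B| = 2
|A| = 5, |B| = 6
Dice = 2*2 / (5+6)
= 4 / 11 = 4/11

4/11


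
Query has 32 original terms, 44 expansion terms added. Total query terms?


Original terms: 32
Expansion terms: 44
Total = 32 + 44 = 76

76


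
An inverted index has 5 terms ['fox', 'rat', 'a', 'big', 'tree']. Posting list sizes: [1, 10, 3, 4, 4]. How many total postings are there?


Summing posting list sizes:
'fox': 1 postings
'rat': 10 postings
'a': 3 postings
'big': 4 postings
'tree': 4 postings
Total = 1 + 10 + 3 + 4 + 4 = 22

22


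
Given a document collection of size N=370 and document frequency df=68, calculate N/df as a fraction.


IDF ratio = N / df
= 370 / 68
= 185/34

185/34


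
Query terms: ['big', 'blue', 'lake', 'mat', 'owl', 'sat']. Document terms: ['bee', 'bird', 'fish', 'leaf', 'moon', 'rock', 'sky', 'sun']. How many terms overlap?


Query terms: ['big', 'blue', 'lake', 'mat', 'owl', 'sat']
Document terms: ['bee', 'bird', 'fish', 'leaf', 'moon', 'rock', 'sky', 'sun']
Common terms: []
Overlap count = 0

0


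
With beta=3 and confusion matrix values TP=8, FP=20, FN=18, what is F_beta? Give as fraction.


P = TP/(TP+FP) = 8/28 = 2/7
R = TP/(TP+FN) = 8/26 = 4/13
beta^2 = 3^2 = 9
(1 + beta^2) = 10
Numerator = (1+beta^2)*P*R = 80/91
Denominator = beta^2*P + R = 18/7 + 4/13 = 262/91
F_beta = 40/131

40/131


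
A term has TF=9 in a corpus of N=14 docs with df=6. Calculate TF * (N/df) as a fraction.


TF * (N/df)
= 9 * (14/6)
= 9 * 7/3
= 21

21


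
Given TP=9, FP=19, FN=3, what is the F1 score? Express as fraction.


F1 = 2 * P * R / (P + R)
P = TP/(TP+FP) = 9/28 = 9/28
R = TP/(TP+FN) = 9/12 = 3/4
2 * P * R = 2 * 9/28 * 3/4 = 27/56
P + R = 9/28 + 3/4 = 15/14
F1 = 27/56 / 15/14 = 9/20

9/20


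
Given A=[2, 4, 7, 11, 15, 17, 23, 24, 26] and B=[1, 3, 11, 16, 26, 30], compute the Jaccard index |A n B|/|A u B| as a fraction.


A intersect B = [11, 26]
|A intersect B| = 2
A union B = [1, 2, 3, 4, 7, 11, 15, 16, 17, 23, 24, 26, 30]
|A union B| = 13
Jaccard = 2/13 = 2/13

2/13


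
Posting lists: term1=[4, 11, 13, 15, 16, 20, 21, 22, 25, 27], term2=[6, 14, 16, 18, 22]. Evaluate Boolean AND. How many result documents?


Boolean AND: find intersection of posting lists
term1 docs: [4, 11, 13, 15, 16, 20, 21, 22, 25, 27]
term2 docs: [6, 14, 16, 18, 22]
Intersection: [16, 22]
|intersection| = 2

2


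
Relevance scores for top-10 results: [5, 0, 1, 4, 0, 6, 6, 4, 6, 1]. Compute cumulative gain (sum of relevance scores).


Cumulative Gain = sum of relevance scores
Position 1: rel=5, running sum=5
Position 2: rel=0, running sum=5
Position 3: rel=1, running sum=6
Position 4: rel=4, running sum=10
Position 5: rel=0, running sum=10
Position 6: rel=6, running sum=16
Position 7: rel=6, running sum=22
Position 8: rel=4, running sum=26
Position 9: rel=6, running sum=32
Position 10: rel=1, running sum=33
CG = 33

33


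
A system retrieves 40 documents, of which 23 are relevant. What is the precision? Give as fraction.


Precision = relevant_retrieved / total_retrieved
= 23 / 40
= 23 / (23 + 17)
= 23/40

23/40


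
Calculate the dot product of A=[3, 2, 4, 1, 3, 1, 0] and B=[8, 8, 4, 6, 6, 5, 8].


Dot product = sum of element-wise products
A[0]*B[0] = 3*8 = 24
A[1]*B[1] = 2*8 = 16
A[2]*B[2] = 4*4 = 16
A[3]*B[3] = 1*6 = 6
A[4]*B[4] = 3*6 = 18
A[5]*B[5] = 1*5 = 5
A[6]*B[6] = 0*8 = 0
Sum = 24 + 16 + 16 + 6 + 18 + 5 + 0 = 85

85


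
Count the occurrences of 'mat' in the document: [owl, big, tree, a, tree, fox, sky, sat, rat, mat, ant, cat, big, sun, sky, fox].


Document has 16 words
Scanning for 'mat':
Found at positions: [9]
Count = 1

1


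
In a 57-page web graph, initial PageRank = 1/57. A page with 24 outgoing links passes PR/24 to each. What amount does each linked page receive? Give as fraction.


Initial PR = 1/57 = 1/57
Outlinks = 24
Contribution per link = PR / outlinks
= 1/57 / 24
= 1/1368

1/1368


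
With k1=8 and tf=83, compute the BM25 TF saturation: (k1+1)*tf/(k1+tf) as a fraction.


BM25 TF component = (k1+1)*tf / (k1+tf)
k1 = 8, tf = 83
Numerator = (8+1)*83 = 747
Denominator = 8 + 83 = 91
= 747/91 = 747/91

747/91


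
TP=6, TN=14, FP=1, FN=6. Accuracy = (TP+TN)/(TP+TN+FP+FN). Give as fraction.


Accuracy = (TP + TN) / (TP + TN + FP + FN)
TP + TN = 6 + 14 = 20
Total = 6 + 14 + 1 + 6 = 27
Accuracy = 20 / 27 = 20/27

20/27


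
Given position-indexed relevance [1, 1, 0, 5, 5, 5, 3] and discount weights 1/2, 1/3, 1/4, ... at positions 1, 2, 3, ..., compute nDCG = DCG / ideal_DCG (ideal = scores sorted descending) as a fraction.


Position discount weights w_i = 1/(i+1) for i=1..7:
Weights = [1/2, 1/3, 1/4, 1/5, 1/6, 1/7, 1/8]
Actual relevance: [1, 1, 0, 5, 5, 5, 3]
DCG = 1/2 + 1/3 + 0/4 + 5/5 + 5/6 + 5/7 + 3/8 = 631/168
Ideal relevance (sorted desc): [5, 5, 5, 3, 1, 1, 0]
Ideal DCG = 5/2 + 5/3 + 5/4 + 3/5 + 1/6 + 1/7 + 0/8 = 2657/420
nDCG = DCG / ideal_DCG = 631/168 / 2657/420 = 3155/5314

3155/5314


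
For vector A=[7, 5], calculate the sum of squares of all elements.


|A|^2 = sum of squared components
A[0]^2 = 7^2 = 49
A[1]^2 = 5^2 = 25
Sum = 49 + 25 = 74

74


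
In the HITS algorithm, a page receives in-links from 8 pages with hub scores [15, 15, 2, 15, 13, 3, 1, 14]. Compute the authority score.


Authority = sum of hub scores of in-linkers
In-link 1: hub score = 15
In-link 2: hub score = 15
In-link 3: hub score = 2
In-link 4: hub score = 15
In-link 5: hub score = 13
In-link 6: hub score = 3
In-link 7: hub score = 1
In-link 8: hub score = 14
Authority = 15 + 15 + 2 + 15 + 13 + 3 + 1 + 14 = 78

78


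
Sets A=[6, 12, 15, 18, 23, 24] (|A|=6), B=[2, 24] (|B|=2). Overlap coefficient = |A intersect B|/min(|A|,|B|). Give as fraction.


A intersect B = [24]
|A intersect B| = 1
min(|A|, |B|) = min(6, 2) = 2
Overlap = 1 / 2 = 1/2

1/2


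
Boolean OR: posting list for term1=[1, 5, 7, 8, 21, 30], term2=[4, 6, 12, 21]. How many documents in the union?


Boolean OR: find union of posting lists
term1 docs: [1, 5, 7, 8, 21, 30]
term2 docs: [4, 6, 12, 21]
Union: [1, 4, 5, 6, 7, 8, 12, 21, 30]
|union| = 9

9


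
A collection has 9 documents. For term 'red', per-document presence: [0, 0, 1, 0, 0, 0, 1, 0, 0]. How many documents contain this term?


Checking each document for 'red':
Doc 1: absent
Doc 2: absent
Doc 3: present
Doc 4: absent
Doc 5: absent
Doc 6: absent
Doc 7: present
Doc 8: absent
Doc 9: absent
df = sum of presences = 0 + 0 + 1 + 0 + 0 + 0 + 1 + 0 + 0 = 2

2


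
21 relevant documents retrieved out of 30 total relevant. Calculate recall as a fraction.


Recall = retrieved_relevant / total_relevant
= 21 / 30
= 21 / (21 + 9)
= 7/10

7/10


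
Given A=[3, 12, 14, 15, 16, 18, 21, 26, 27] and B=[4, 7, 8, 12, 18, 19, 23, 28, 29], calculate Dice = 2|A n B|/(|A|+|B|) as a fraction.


A intersect B = [12, 18]
|A intersect B| = 2
|A| = 9, |B| = 9
Dice = 2*2 / (9+9)
= 4 / 18 = 2/9

2/9


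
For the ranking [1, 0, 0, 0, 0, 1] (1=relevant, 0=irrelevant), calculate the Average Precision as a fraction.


Computing P@k for each relevant position:
Position 1: relevant, P@1 = 1/1 = 1
Position 2: not relevant
Position 3: not relevant
Position 4: not relevant
Position 5: not relevant
Position 6: relevant, P@6 = 2/6 = 1/3
Sum of P@k = 1 + 1/3 = 4/3
AP = 4/3 / 2 = 2/3

2/3


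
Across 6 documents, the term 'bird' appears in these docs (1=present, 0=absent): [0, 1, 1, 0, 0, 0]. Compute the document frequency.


Checking each document for 'bird':
Doc 1: absent
Doc 2: present
Doc 3: present
Doc 4: absent
Doc 5: absent
Doc 6: absent
df = sum of presences = 0 + 1 + 1 + 0 + 0 + 0 = 2

2


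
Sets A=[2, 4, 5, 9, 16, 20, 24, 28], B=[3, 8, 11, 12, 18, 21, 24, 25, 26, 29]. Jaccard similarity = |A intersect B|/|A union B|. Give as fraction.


A intersect B = [24]
|A intersect B| = 1
A union B = [2, 3, 4, 5, 8, 9, 11, 12, 16, 18, 20, 21, 24, 25, 26, 28, 29]
|A union B| = 17
Jaccard = 1/17 = 1/17

1/17


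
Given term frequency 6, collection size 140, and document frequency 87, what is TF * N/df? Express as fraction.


TF * (N/df)
= 6 * (140/87)
= 6 * 140/87
= 280/29

280/29


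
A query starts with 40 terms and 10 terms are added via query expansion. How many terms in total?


Original terms: 40
Expansion terms: 10
Total = 40 + 10 = 50

50


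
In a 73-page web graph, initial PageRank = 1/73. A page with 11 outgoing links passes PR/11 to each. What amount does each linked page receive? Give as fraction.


Initial PR = 1/73 = 1/73
Outlinks = 11
Contribution per link = PR / outlinks
= 1/73 / 11
= 1/803

1/803


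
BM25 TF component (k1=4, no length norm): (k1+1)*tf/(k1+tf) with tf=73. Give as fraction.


BM25 TF component = (k1+1)*tf / (k1+tf)
k1 = 4, tf = 73
Numerator = (4+1)*73 = 365
Denominator = 4 + 73 = 77
= 365/77 = 365/77

365/77


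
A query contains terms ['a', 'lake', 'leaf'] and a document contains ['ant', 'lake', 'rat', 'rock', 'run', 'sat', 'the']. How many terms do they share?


Query terms: ['a', 'lake', 'leaf']
Document terms: ['ant', 'lake', 'rat', 'rock', 'run', 'sat', 'the']
Common terms: ['lake']
Overlap count = 1

1


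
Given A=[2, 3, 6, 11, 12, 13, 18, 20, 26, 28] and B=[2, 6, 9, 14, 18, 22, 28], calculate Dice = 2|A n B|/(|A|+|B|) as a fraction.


A intersect B = [2, 6, 18, 28]
|A intersect B| = 4
|A| = 10, |B| = 7
Dice = 2*4 / (10+7)
= 8 / 17 = 8/17

8/17


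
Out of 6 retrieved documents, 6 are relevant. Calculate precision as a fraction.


Precision = relevant_retrieved / total_retrieved
= 6 / 6
= 6 / (6 + 0)
= 1

1


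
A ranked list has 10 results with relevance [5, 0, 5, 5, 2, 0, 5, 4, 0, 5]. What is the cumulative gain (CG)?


Cumulative Gain = sum of relevance scores
Position 1: rel=5, running sum=5
Position 2: rel=0, running sum=5
Position 3: rel=5, running sum=10
Position 4: rel=5, running sum=15
Position 5: rel=2, running sum=17
Position 6: rel=0, running sum=17
Position 7: rel=5, running sum=22
Position 8: rel=4, running sum=26
Position 9: rel=0, running sum=26
Position 10: rel=5, running sum=31
CG = 31

31


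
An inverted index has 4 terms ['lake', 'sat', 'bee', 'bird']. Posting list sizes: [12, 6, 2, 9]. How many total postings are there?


Summing posting list sizes:
'lake': 12 postings
'sat': 6 postings
'bee': 2 postings
'bird': 9 postings
Total = 12 + 6 + 2 + 9 = 29

29


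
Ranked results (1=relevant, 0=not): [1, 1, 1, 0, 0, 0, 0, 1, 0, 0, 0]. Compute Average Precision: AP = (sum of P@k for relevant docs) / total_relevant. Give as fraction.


Computing P@k for each relevant position:
Position 1: relevant, P@1 = 1/1 = 1
Position 2: relevant, P@2 = 2/2 = 1
Position 3: relevant, P@3 = 3/3 = 1
Position 4: not relevant
Position 5: not relevant
Position 6: not relevant
Position 7: not relevant
Position 8: relevant, P@8 = 4/8 = 1/2
Position 9: not relevant
Position 10: not relevant
Position 11: not relevant
Sum of P@k = 1 + 1 + 1 + 1/2 = 7/2
AP = 7/2 / 4 = 7/8

7/8


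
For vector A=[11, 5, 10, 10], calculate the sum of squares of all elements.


|A|^2 = sum of squared components
A[0]^2 = 11^2 = 121
A[1]^2 = 5^2 = 25
A[2]^2 = 10^2 = 100
A[3]^2 = 10^2 = 100
Sum = 121 + 25 + 100 + 100 = 346

346


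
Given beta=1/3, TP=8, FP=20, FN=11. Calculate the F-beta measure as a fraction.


P = TP/(TP+FP) = 8/28 = 2/7
R = TP/(TP+FN) = 8/19 = 8/19
beta^2 = 1/3^2 = 1/9
(1 + beta^2) = 10/9
Numerator = (1+beta^2)*P*R = 160/1197
Denominator = beta^2*P + R = 2/63 + 8/19 = 542/1197
F_beta = 80/271

80/271


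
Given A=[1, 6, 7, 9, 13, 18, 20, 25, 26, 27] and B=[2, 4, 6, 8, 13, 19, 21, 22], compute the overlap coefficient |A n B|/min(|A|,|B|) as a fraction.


A intersect B = [6, 13]
|A intersect B| = 2
min(|A|, |B|) = min(10, 8) = 8
Overlap = 2 / 8 = 1/4

1/4


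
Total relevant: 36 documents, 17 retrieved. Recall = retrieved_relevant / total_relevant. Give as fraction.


Recall = retrieved_relevant / total_relevant
= 17 / 36
= 17 / (17 + 19)
= 17/36

17/36


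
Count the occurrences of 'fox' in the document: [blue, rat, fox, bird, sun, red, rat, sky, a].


Document has 9 words
Scanning for 'fox':
Found at positions: [2]
Count = 1

1


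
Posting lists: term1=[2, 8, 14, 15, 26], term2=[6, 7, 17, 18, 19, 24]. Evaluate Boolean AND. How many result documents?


Boolean AND: find intersection of posting lists
term1 docs: [2, 8, 14, 15, 26]
term2 docs: [6, 7, 17, 18, 19, 24]
Intersection: []
|intersection| = 0

0


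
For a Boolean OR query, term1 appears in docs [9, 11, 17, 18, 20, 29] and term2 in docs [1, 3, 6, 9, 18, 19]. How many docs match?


Boolean OR: find union of posting lists
term1 docs: [9, 11, 17, 18, 20, 29]
term2 docs: [1, 3, 6, 9, 18, 19]
Union: [1, 3, 6, 9, 11, 17, 18, 19, 20, 29]
|union| = 10

10


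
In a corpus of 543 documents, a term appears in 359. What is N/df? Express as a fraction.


IDF ratio = N / df
= 543 / 359
= 543/359

543/359


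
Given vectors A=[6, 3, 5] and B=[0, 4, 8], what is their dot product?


Dot product = sum of element-wise products
A[0]*B[0] = 6*0 = 0
A[1]*B[1] = 3*4 = 12
A[2]*B[2] = 5*8 = 40
Sum = 0 + 12 + 40 = 52

52


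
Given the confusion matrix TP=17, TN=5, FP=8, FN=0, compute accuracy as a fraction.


Accuracy = (TP + TN) / (TP + TN + FP + FN)
TP + TN = 17 + 5 = 22
Total = 17 + 5 + 8 + 0 = 30
Accuracy = 22 / 30 = 11/15

11/15


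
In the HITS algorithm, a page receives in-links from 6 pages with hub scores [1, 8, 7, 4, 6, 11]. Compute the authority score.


Authority = sum of hub scores of in-linkers
In-link 1: hub score = 1
In-link 2: hub score = 8
In-link 3: hub score = 7
In-link 4: hub score = 4
In-link 5: hub score = 6
In-link 6: hub score = 11
Authority = 1 + 8 + 7 + 4 + 6 + 11 = 37

37


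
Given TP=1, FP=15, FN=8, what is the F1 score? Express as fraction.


F1 = 2 * P * R / (P + R)
P = TP/(TP+FP) = 1/16 = 1/16
R = TP/(TP+FN) = 1/9 = 1/9
2 * P * R = 2 * 1/16 * 1/9 = 1/72
P + R = 1/16 + 1/9 = 25/144
F1 = 1/72 / 25/144 = 2/25

2/25


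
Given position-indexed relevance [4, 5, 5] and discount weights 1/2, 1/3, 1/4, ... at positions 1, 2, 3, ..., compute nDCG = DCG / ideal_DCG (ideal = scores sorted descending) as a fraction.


Position discount weights w_i = 1/(i+1) for i=1..3:
Weights = [1/2, 1/3, 1/4]
Actual relevance: [4, 5, 5]
DCG = 4/2 + 5/3 + 5/4 = 59/12
Ideal relevance (sorted desc): [5, 5, 4]
Ideal DCG = 5/2 + 5/3 + 4/4 = 31/6
nDCG = DCG / ideal_DCG = 59/12 / 31/6 = 59/62

59/62


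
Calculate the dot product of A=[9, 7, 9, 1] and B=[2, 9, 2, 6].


Dot product = sum of element-wise products
A[0]*B[0] = 9*2 = 18
A[1]*B[1] = 7*9 = 63
A[2]*B[2] = 9*2 = 18
A[3]*B[3] = 1*6 = 6
Sum = 18 + 63 + 18 + 6 = 105

105


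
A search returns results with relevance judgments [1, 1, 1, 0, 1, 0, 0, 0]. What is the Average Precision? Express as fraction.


Computing P@k for each relevant position:
Position 1: relevant, P@1 = 1/1 = 1
Position 2: relevant, P@2 = 2/2 = 1
Position 3: relevant, P@3 = 3/3 = 1
Position 4: not relevant
Position 5: relevant, P@5 = 4/5 = 4/5
Position 6: not relevant
Position 7: not relevant
Position 8: not relevant
Sum of P@k = 1 + 1 + 1 + 4/5 = 19/5
AP = 19/5 / 4 = 19/20

19/20


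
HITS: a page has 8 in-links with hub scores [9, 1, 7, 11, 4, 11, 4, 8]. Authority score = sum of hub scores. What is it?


Authority = sum of hub scores of in-linkers
In-link 1: hub score = 9
In-link 2: hub score = 1
In-link 3: hub score = 7
In-link 4: hub score = 11
In-link 5: hub score = 4
In-link 6: hub score = 11
In-link 7: hub score = 4
In-link 8: hub score = 8
Authority = 9 + 1 + 7 + 11 + 4 + 11 + 4 + 8 = 55

55


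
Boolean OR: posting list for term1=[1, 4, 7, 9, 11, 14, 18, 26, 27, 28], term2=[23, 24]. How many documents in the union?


Boolean OR: find union of posting lists
term1 docs: [1, 4, 7, 9, 11, 14, 18, 26, 27, 28]
term2 docs: [23, 24]
Union: [1, 4, 7, 9, 11, 14, 18, 23, 24, 26, 27, 28]
|union| = 12

12


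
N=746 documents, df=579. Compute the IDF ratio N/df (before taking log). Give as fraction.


IDF ratio = N / df
= 746 / 579
= 746/579

746/579


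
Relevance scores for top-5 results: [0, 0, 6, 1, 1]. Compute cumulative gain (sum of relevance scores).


Cumulative Gain = sum of relevance scores
Position 1: rel=0, running sum=0
Position 2: rel=0, running sum=0
Position 3: rel=6, running sum=6
Position 4: rel=1, running sum=7
Position 5: rel=1, running sum=8
CG = 8

8


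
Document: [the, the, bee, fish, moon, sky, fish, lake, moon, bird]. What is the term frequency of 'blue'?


Document has 10 words
Scanning for 'blue':
Term not found in document
Count = 0

0


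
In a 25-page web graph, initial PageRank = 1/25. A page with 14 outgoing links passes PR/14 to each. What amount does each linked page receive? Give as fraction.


Initial PR = 1/25 = 1/25
Outlinks = 14
Contribution per link = PR / outlinks
= 1/25 / 14
= 1/350

1/350


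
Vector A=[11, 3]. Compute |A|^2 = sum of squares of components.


|A|^2 = sum of squared components
A[0]^2 = 11^2 = 121
A[1]^2 = 3^2 = 9
Sum = 121 + 9 = 130

130


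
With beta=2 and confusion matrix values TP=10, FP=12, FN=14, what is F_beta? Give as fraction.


P = TP/(TP+FP) = 10/22 = 5/11
R = TP/(TP+FN) = 10/24 = 5/12
beta^2 = 2^2 = 4
(1 + beta^2) = 5
Numerator = (1+beta^2)*P*R = 125/132
Denominator = beta^2*P + R = 20/11 + 5/12 = 295/132
F_beta = 25/59

25/59


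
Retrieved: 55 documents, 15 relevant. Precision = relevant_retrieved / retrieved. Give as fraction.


Precision = relevant_retrieved / total_retrieved
= 15 / 55
= 15 / (15 + 40)
= 3/11

3/11


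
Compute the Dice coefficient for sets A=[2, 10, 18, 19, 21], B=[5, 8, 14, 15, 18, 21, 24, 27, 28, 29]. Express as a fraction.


A intersect B = [18, 21]
|A intersect B| = 2
|A| = 5, |B| = 10
Dice = 2*2 / (5+10)
= 4 / 15 = 4/15

4/15


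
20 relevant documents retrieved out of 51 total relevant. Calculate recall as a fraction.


Recall = retrieved_relevant / total_relevant
= 20 / 51
= 20 / (20 + 31)
= 20/51

20/51


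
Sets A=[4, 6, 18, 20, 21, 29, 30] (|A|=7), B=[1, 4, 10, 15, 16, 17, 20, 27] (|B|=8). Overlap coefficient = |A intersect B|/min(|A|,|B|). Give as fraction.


A intersect B = [4, 20]
|A intersect B| = 2
min(|A|, |B|) = min(7, 8) = 7
Overlap = 2 / 7 = 2/7

2/7


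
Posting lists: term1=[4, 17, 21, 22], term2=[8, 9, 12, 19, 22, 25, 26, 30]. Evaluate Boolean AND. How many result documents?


Boolean AND: find intersection of posting lists
term1 docs: [4, 17, 21, 22]
term2 docs: [8, 9, 12, 19, 22, 25, 26, 30]
Intersection: [22]
|intersection| = 1

1


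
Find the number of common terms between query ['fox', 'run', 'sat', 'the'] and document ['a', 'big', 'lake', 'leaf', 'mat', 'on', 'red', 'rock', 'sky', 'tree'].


Query terms: ['fox', 'run', 'sat', 'the']
Document terms: ['a', 'big', 'lake', 'leaf', 'mat', 'on', 'red', 'rock', 'sky', 'tree']
Common terms: []
Overlap count = 0

0


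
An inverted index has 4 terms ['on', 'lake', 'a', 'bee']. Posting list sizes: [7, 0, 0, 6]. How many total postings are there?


Summing posting list sizes:
'on': 7 postings
'lake': 0 postings
'a': 0 postings
'bee': 6 postings
Total = 7 + 0 + 0 + 6 = 13

13


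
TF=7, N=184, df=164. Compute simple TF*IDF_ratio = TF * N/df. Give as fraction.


TF * (N/df)
= 7 * (184/164)
= 7 * 46/41
= 322/41

322/41


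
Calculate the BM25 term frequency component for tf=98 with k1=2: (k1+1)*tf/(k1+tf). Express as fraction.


BM25 TF component = (k1+1)*tf / (k1+tf)
k1 = 2, tf = 98
Numerator = (2+1)*98 = 294
Denominator = 2 + 98 = 100
= 294/100 = 147/50

147/50


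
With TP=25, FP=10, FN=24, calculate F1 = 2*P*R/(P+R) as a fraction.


F1 = 2 * P * R / (P + R)
P = TP/(TP+FP) = 25/35 = 5/7
R = TP/(TP+FN) = 25/49 = 25/49
2 * P * R = 2 * 5/7 * 25/49 = 250/343
P + R = 5/7 + 25/49 = 60/49
F1 = 250/343 / 60/49 = 25/42

25/42


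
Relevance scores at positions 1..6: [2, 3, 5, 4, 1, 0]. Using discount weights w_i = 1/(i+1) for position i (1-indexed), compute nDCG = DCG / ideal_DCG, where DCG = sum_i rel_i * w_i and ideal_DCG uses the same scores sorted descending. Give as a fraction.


Position discount weights w_i = 1/(i+1) for i=1..6:
Weights = [1/2, 1/3, 1/4, 1/5, 1/6, 1/7]
Actual relevance: [2, 3, 5, 4, 1, 0]
DCG = 2/2 + 3/3 + 5/4 + 4/5 + 1/6 + 0/7 = 253/60
Ideal relevance (sorted desc): [5, 4, 3, 2, 1, 0]
Ideal DCG = 5/2 + 4/3 + 3/4 + 2/5 + 1/6 + 0/7 = 103/20
nDCG = DCG / ideal_DCG = 253/60 / 103/20 = 253/309

253/309


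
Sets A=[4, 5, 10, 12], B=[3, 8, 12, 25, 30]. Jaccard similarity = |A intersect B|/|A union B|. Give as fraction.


A intersect B = [12]
|A intersect B| = 1
A union B = [3, 4, 5, 8, 10, 12, 25, 30]
|A union B| = 8
Jaccard = 1/8 = 1/8

1/8


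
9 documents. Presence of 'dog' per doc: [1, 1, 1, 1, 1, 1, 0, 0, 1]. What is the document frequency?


Checking each document for 'dog':
Doc 1: present
Doc 2: present
Doc 3: present
Doc 4: present
Doc 5: present
Doc 6: present
Doc 7: absent
Doc 8: absent
Doc 9: present
df = sum of presences = 1 + 1 + 1 + 1 + 1 + 1 + 0 + 0 + 1 = 7

7


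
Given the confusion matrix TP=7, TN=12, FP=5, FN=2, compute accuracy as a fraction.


Accuracy = (TP + TN) / (TP + TN + FP + FN)
TP + TN = 7 + 12 = 19
Total = 7 + 12 + 5 + 2 = 26
Accuracy = 19 / 26 = 19/26

19/26


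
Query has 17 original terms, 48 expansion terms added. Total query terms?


Original terms: 17
Expansion terms: 48
Total = 17 + 48 = 65

65


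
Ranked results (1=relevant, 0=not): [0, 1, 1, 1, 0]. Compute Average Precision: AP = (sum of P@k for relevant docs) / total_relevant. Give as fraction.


Computing P@k for each relevant position:
Position 1: not relevant
Position 2: relevant, P@2 = 1/2 = 1/2
Position 3: relevant, P@3 = 2/3 = 2/3
Position 4: relevant, P@4 = 3/4 = 3/4
Position 5: not relevant
Sum of P@k = 1/2 + 2/3 + 3/4 = 23/12
AP = 23/12 / 3 = 23/36

23/36


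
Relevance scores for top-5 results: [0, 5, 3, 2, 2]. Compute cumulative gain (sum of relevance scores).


Cumulative Gain = sum of relevance scores
Position 1: rel=0, running sum=0
Position 2: rel=5, running sum=5
Position 3: rel=3, running sum=8
Position 4: rel=2, running sum=10
Position 5: rel=2, running sum=12
CG = 12

12


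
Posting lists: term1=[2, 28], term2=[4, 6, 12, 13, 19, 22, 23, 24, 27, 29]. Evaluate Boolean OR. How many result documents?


Boolean OR: find union of posting lists
term1 docs: [2, 28]
term2 docs: [4, 6, 12, 13, 19, 22, 23, 24, 27, 29]
Union: [2, 4, 6, 12, 13, 19, 22, 23, 24, 27, 28, 29]
|union| = 12

12


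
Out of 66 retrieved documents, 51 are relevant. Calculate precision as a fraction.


Precision = relevant_retrieved / total_retrieved
= 51 / 66
= 51 / (51 + 15)
= 17/22

17/22


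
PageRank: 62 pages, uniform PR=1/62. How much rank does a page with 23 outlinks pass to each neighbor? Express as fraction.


Initial PR = 1/62 = 1/62
Outlinks = 23
Contribution per link = PR / outlinks
= 1/62 / 23
= 1/1426

1/1426


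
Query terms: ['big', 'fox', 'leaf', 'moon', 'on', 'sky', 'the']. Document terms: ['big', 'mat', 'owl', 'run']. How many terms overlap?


Query terms: ['big', 'fox', 'leaf', 'moon', 'on', 'sky', 'the']
Document terms: ['big', 'mat', 'owl', 'run']
Common terms: ['big']
Overlap count = 1

1


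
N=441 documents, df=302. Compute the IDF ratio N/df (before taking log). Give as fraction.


IDF ratio = N / df
= 441 / 302
= 441/302

441/302


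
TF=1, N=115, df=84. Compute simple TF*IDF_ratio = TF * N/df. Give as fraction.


TF * (N/df)
= 1 * (115/84)
= 1 * 115/84
= 115/84

115/84


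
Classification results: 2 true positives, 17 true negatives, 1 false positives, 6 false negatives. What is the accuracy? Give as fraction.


Accuracy = (TP + TN) / (TP + TN + FP + FN)
TP + TN = 2 + 17 = 19
Total = 2 + 17 + 1 + 6 = 26
Accuracy = 19 / 26 = 19/26

19/26


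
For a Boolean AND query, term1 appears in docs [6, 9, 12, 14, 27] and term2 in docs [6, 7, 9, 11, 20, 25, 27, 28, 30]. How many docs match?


Boolean AND: find intersection of posting lists
term1 docs: [6, 9, 12, 14, 27]
term2 docs: [6, 7, 9, 11, 20, 25, 27, 28, 30]
Intersection: [6, 9, 27]
|intersection| = 3

3


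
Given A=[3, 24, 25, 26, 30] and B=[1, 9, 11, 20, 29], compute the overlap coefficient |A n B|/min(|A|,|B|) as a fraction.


A intersect B = []
|A intersect B| = 0
min(|A|, |B|) = min(5, 5) = 5
Overlap = 0 / 5 = 0

0


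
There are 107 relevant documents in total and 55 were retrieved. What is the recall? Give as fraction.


Recall = retrieved_relevant / total_relevant
= 55 / 107
= 55 / (55 + 52)
= 55/107

55/107


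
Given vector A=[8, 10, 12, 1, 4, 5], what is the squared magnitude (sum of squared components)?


|A|^2 = sum of squared components
A[0]^2 = 8^2 = 64
A[1]^2 = 10^2 = 100
A[2]^2 = 12^2 = 144
A[3]^2 = 1^2 = 1
A[4]^2 = 4^2 = 16
A[5]^2 = 5^2 = 25
Sum = 64 + 100 + 144 + 1 + 16 + 25 = 350

350


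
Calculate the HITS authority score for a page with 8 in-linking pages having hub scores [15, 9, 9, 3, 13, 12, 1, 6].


Authority = sum of hub scores of in-linkers
In-link 1: hub score = 15
In-link 2: hub score = 9
In-link 3: hub score = 9
In-link 4: hub score = 3
In-link 5: hub score = 13
In-link 6: hub score = 12
In-link 7: hub score = 1
In-link 8: hub score = 6
Authority = 15 + 9 + 9 + 3 + 13 + 12 + 1 + 6 = 68

68


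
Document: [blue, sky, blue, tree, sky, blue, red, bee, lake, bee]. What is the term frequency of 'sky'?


Document has 10 words
Scanning for 'sky':
Found at positions: [1, 4]
Count = 2

2


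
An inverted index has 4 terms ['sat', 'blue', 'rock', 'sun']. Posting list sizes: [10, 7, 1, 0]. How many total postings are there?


Summing posting list sizes:
'sat': 10 postings
'blue': 7 postings
'rock': 1 postings
'sun': 0 postings
Total = 10 + 7 + 1 + 0 = 18

18


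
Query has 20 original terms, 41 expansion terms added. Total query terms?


Original terms: 20
Expansion terms: 41
Total = 20 + 41 = 61

61


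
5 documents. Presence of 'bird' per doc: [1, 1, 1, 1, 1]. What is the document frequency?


Checking each document for 'bird':
Doc 1: present
Doc 2: present
Doc 3: present
Doc 4: present
Doc 5: present
df = sum of presences = 1 + 1 + 1 + 1 + 1 = 5

5


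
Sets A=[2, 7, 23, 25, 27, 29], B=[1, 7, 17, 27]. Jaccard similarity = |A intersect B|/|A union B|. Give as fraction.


A intersect B = [7, 27]
|A intersect B| = 2
A union B = [1, 2, 7, 17, 23, 25, 27, 29]
|A union B| = 8
Jaccard = 2/8 = 1/4

1/4


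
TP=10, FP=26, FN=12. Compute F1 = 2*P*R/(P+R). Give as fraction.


F1 = 2 * P * R / (P + R)
P = TP/(TP+FP) = 10/36 = 5/18
R = TP/(TP+FN) = 10/22 = 5/11
2 * P * R = 2 * 5/18 * 5/11 = 25/99
P + R = 5/18 + 5/11 = 145/198
F1 = 25/99 / 145/198 = 10/29

10/29


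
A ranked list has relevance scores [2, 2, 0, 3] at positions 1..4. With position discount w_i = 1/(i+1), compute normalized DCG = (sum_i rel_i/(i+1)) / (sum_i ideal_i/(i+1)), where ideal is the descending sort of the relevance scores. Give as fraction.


Position discount weights w_i = 1/(i+1) for i=1..4:
Weights = [1/2, 1/3, 1/4, 1/5]
Actual relevance: [2, 2, 0, 3]
DCG = 2/2 + 2/3 + 0/4 + 3/5 = 34/15
Ideal relevance (sorted desc): [3, 2, 2, 0]
Ideal DCG = 3/2 + 2/3 + 2/4 + 0/5 = 8/3
nDCG = DCG / ideal_DCG = 34/15 / 8/3 = 17/20

17/20


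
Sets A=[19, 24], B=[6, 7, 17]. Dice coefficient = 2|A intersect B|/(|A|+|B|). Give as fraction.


A intersect B = []
|A intersect B| = 0
|A| = 2, |B| = 3
Dice = 2*0 / (2+3)
= 0 / 5 = 0

0


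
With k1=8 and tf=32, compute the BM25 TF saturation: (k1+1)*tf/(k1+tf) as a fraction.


BM25 TF component = (k1+1)*tf / (k1+tf)
k1 = 8, tf = 32
Numerator = (8+1)*32 = 288
Denominator = 8 + 32 = 40
= 288/40 = 36/5

36/5


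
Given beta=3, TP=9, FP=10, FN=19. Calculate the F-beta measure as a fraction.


P = TP/(TP+FP) = 9/19 = 9/19
R = TP/(TP+FN) = 9/28 = 9/28
beta^2 = 3^2 = 9
(1 + beta^2) = 10
Numerator = (1+beta^2)*P*R = 405/266
Denominator = beta^2*P + R = 81/19 + 9/28 = 2439/532
F_beta = 90/271

90/271


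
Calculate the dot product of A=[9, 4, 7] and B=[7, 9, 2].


Dot product = sum of element-wise products
A[0]*B[0] = 9*7 = 63
A[1]*B[1] = 4*9 = 36
A[2]*B[2] = 7*2 = 14
Sum = 63 + 36 + 14 = 113

113
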